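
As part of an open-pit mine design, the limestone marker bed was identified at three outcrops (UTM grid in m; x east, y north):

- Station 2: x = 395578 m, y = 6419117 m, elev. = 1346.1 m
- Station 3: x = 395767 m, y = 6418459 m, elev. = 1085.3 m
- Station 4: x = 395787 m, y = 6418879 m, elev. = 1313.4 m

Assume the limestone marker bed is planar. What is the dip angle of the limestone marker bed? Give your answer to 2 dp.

34.28°

Let the plane be z = a·x + b·y + c.
Station 3−Station 2: 189a − 658b = −260.8;  Station 4−Station 2: 209a − 238b = −32.7.
Solving gives a = 0.43823, b = 0.52223.
Gradient magnitude |∇z| = √(a² + b²) = √(0.19205 + 0.27272) = 0.68174.
True dip = arctan(0.68174) = 34.28°, dipping toward SW (azimuth ≈ 220°).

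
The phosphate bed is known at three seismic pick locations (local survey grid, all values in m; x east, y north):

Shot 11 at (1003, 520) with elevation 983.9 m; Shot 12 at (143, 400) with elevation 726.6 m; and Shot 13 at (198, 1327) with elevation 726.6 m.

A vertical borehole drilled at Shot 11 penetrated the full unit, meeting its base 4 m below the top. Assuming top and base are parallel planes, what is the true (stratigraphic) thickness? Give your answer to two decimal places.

Two edge vectors: Shot 11→Shot 12 = (-860, -120, -257.3), Shot 11→Shot 13 = (-805, 807, -257.3).
Normal n = (Shot 11→Shot 12) × (Shot 11→Shot 13) = (238517.1, -14151.5, -790620).
So ∂z/∂x = −n_x/n_z = 0.30168 and ∂z/∂y = −n_y/n_z = −0.01790.
|∇z| = √(a²+b²) = 0.30221, so dip δ = arctan(0.30221) = 16.82°.
True thickness = vertical thickness × cos δ = 4 × cos 16.82° = 3.83 m.

3.83 m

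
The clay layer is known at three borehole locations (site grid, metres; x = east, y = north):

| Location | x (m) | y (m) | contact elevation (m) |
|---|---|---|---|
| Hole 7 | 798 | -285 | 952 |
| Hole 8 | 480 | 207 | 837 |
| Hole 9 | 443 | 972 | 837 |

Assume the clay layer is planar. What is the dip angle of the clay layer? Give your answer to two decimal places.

Let the plane be z = a·x + b·y + c.
Hole 8−Hole 7: −318a + 492b = −115;  Hole 9−Hole 7: −355a + 1257b = −115.
Solving gives a = 0.39089, b = 0.01891.
Gradient magnitude |∇z| = √(a² + b²) = √(0.15279 + 0.00036) = 0.39134.
True dip = arctan(0.39134) = 21.37°, dipping toward W (azimuth ≈ 267°).

21.37°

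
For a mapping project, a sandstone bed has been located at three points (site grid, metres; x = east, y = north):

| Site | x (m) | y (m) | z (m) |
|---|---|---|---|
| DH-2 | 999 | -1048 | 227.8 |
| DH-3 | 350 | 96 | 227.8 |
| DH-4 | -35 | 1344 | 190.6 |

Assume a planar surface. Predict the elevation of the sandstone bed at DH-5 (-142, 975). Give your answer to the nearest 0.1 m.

Let the plane be z = a·x + b·y + c.
DH-3−DH-2: −649a + 1144b = 0;  DH-4−DH-2: −1034a + 2392b = −37.2.
Solving gives a = −0.115170, b = −0.065337.
Then c = 227.8 − a·999 − b·-1048 = 274.38.
At (-142, 975): z = 16.4 − 63.7 + 274.38 = 227.0 m.

227.0 m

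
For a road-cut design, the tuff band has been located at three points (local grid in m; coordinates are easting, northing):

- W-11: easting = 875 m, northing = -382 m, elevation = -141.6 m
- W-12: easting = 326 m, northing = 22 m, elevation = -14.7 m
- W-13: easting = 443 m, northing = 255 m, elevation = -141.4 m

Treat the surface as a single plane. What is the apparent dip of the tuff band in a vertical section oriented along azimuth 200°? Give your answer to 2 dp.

24.28°

Two edge vectors: W-11→W-12 = (-549, 404, 126.9), W-11→W-13 = (-432, 637, 0.2).
Normal n = (W-11→W-12) × (W-11→W-13) = (-80754.5, -54711, -175185).
So ∂z/∂easting = −n_x/n_z = −0.46097 and ∂z/∂northing = −n_y/n_z = −0.31230.
Unit vector along 200° is (sin 200°, cos 200°) = (-0.3420, -0.9397).
Slope in that direction = a·(-0.3420) + b·(-0.9397) = 0.45113.
Apparent dip = arctan|0.45113| = 24.28° (true dip is 29.1°, so apparent ≤ true as expected).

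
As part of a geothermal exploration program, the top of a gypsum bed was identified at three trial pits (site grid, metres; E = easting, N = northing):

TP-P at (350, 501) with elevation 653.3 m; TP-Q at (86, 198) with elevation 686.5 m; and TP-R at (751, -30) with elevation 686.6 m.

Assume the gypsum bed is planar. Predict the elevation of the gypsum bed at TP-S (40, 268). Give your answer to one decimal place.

681.9 m

Let the plane be z = a·E + b·N + c.
TP-Q−TP-P: −264a − 303b = 33.2;  TP-R−TP-P: 401a − 531b = 33.3.
Solving gives a = −0.02881, b = −0.08447.
Then c = 653.3 − a·350 − b·501 = 705.70.
At (40, 268): z = −1.2 − 22.6 + 705.70 = 681.9 m.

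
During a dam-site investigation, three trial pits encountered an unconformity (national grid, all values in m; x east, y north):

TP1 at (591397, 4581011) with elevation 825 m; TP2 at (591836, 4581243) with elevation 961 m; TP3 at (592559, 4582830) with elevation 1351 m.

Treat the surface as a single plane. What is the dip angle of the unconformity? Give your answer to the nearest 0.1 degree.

Let the plane be z = a·x + b·y + c.
TP2−TP1: 439a + 232b = 136;  TP3−TP1: 1162a + 1819b = 526.
Solving gives a = 0.23698, b = 0.13778.
Gradient magnitude |∇z| = √(a² + b²) = √(0.05616 + 0.01898) = 0.27412.
True dip = arctan(0.27412) = 15.3°, dipping toward WSW (azimuth ≈ 240°).

15.3°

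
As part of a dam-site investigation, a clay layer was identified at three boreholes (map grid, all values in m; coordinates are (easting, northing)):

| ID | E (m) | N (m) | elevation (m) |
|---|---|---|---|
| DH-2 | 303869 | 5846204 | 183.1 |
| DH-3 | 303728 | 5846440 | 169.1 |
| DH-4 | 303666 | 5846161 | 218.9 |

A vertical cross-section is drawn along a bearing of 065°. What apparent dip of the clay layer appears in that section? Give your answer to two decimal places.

Let the plane be z = a·E + b·N + c.
DH-3−DH-2: −141a + 236b = −14;  DH-4−DH-2: −203a − 43b = 35.8.
Solving gives a = −0.14539, b = −0.14619.
Unit vector along 065° is (sin 65°, cos 65°) = (0.9063, 0.4226).
Slope in that direction = a·(0.9063) + b·(0.4226) = −0.19355.
Apparent dip = arctan|0.19355| = 10.95° (true dip is 11.6°, so apparent ≤ true as expected).

10.95°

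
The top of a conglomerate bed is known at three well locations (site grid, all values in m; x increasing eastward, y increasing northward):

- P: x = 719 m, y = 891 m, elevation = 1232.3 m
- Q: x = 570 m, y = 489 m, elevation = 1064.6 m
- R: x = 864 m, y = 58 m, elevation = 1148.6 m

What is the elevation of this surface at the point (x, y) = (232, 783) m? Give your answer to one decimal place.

927.4 m

Two edge vectors: P→Q = (-149, -402, -167.7), P→R = (145, -833, -83.7).
Normal n = (P→Q) × (P→R) = (-106046.7, -36787.8, 182407).
So ∂z/∂x = −n_x/n_z = 0.58137 and ∂z/∂y = −n_y/n_z = 0.20168.
Intercept c from P: 1232.3 − 418.01 − 179.70 = 634.60.
At (232, 783): z = 134.9 + 157.9 + 634.60 = 927.4 m.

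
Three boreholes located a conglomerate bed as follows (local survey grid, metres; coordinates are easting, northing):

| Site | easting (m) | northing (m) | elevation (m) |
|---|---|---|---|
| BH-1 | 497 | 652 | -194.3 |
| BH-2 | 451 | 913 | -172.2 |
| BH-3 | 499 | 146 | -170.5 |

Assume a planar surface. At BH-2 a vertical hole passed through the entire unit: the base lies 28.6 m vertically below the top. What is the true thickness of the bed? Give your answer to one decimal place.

22.7 m

Let the plane be z = a·easting + b·northing + c.
BH-2−BH-1: −46a + 261b = 22.1;  BH-3−BH-1: 2a − 506b = 23.8.
Solving gives a = −0.76445, b = −0.05006.
|∇z| = √(a²+b²) = 0.76609, so dip δ = arctan(0.76609) = 37.46°.
True thickness = vertical thickness × cos δ = 28.6 × cos 37.46° = 22.7 m.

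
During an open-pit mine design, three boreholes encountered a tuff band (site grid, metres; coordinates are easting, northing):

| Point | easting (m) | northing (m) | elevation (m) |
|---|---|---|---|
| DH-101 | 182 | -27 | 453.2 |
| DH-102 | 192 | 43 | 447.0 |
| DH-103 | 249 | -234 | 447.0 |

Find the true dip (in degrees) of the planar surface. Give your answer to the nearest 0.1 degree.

14.5°

Let the plane be z = a·easting + b·northing + c.
DH-102−DH-101: 10a + 70b = −6.2;  DH-103−DH-101: 67a − 207b = −6.2.
Solving gives a = −0.25405, b = −0.05228.
Gradient magnitude |∇z| = √(a² + b²) = √(0.06454 + 0.00273) = 0.25938.
True dip = arctan(0.25938) = 14.5°, dipping toward ENE (azimuth ≈ 078°).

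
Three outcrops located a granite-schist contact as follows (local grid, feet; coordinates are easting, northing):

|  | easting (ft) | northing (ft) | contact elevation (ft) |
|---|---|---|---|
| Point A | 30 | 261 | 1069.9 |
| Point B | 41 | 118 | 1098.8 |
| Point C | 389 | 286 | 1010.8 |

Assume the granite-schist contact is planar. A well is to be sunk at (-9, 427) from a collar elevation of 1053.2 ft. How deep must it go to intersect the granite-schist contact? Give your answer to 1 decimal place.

Two edge vectors: Point A→Point B = (11, -143, 28.9), Point A→Point C = (359, 25, -59.1).
Normal n = (Point A→Point B) × (Point A→Point C) = (7728.8, 11025.2, 51612).
So ∂z/∂easting = −n_x/n_z = −0.14975 and ∂z/∂northing = −n_y/n_z = −0.21362.
Intercept c from Point A: 1069.9 + 4.49 + 55.75 = 1130.15.
At (-9, 427): z_contact = 1.35 − 91.21 + 1130.15 = 1040.28 ft.
Depth below ground = 1053.2 − 1040.28 = 12.9 ft.

12.9 ft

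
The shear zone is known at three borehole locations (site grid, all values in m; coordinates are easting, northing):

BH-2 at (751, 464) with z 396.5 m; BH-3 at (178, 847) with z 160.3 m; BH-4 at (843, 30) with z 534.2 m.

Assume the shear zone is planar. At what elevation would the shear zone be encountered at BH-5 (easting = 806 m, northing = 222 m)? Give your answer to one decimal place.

Two edge vectors: BH-2→BH-3 = (-573, 383, -236.2), BH-2→BH-4 = (92, -434, 137.7).
Normal n = (BH-2→BH-3) × (BH-2→BH-4) = (-49771.7, 57171.7, 213446).
So ∂z/∂easting = −n_x/n_z = 0.23318 and ∂z/∂northing = −n_y/n_z = −0.26785.
Intercept c from BH-2: 396.5 − 175.12 + 124.28 = 345.66.
At (806, 222): z = 187.9 − 59.5 + 345.66 = 474.1 m.

474.1 m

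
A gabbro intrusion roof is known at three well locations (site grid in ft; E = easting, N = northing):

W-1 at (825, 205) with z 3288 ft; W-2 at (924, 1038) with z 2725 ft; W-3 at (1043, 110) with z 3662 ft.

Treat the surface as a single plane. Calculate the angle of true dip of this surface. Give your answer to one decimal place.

Two edge vectors: W-1→W-2 = (99, 833, -563), W-1→W-3 = (218, -95, 374).
Normal n = (W-1→W-2) × (W-1→W-3) = (258057, -159760, -190999).
So ∂z/∂E = −n_x/n_z = 1.35109 and ∂z/∂N = −n_y/n_z = −0.83644.
Gradient magnitude |∇z| = √(a² + b²) = √(1.82545 + 0.69964) = 1.58905.
True dip = arctan(1.58905) = 57.8°, dipping toward WNW (azimuth ≈ 302°).

57.8°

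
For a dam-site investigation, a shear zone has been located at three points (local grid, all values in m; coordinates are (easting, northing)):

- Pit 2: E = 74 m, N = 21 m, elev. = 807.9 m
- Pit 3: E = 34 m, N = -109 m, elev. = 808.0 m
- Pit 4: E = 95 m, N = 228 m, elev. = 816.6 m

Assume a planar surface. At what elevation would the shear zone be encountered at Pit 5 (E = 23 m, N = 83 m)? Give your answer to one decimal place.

822.4 m

Two edge vectors: Pit 2→Pit 3 = (-40, -130, 0.1), Pit 2→Pit 4 = (21, 207, 8.7).
Normal n = (Pit 2→Pit 3) × (Pit 2→Pit 4) = (-1151.7, 350.1, -5550).
So ∂z/∂E = −n_x/n_z = −0.20751 and ∂z/∂N = −n_y/n_z = 0.06308.
Intercept c from Pit 2: 807.9 + 15.36 − 1.32 = 821.93.
At (23, 83): z = −4.8 + 5.2 + 821.93 = 822.4 m.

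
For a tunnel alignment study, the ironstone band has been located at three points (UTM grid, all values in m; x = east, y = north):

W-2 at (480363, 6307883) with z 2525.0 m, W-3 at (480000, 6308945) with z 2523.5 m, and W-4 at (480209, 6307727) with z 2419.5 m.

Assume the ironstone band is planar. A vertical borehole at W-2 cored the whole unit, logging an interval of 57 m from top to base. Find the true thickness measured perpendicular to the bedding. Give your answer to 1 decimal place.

50.2 m

Two edge vectors: W-2→W-3 = (-363, 1062, -1.5), W-2→W-4 = (-154, -156, -105.5).
Normal n = (W-2→W-3) × (W-2→W-4) = (-112275, -38065.5, 220176).
So ∂z/∂x = −n_x/n_z = 0.50993 and ∂z/∂y = −n_y/n_z = 0.17289.
|∇z| = √(a²+b²) = 0.53844, so dip δ = arctan(0.53844) = 28.30°.
True thickness = vertical thickness × cos δ = 57 × cos 28.30° = 50.2 m.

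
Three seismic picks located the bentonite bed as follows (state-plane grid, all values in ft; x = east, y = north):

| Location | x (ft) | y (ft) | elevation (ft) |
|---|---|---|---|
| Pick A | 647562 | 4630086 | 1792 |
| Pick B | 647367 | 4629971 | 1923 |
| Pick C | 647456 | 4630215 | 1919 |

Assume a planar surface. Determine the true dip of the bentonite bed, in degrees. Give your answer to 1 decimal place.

Let the plane be z = a·x + b·y + c.
Pick B−Pick A: −195a − 115b = 131;  Pick C−Pick A: −106a + 129b = 127.
Solving gives a = −0.84359, b = 0.29131.
Gradient magnitude |∇z| = √(a² + b²) = √(0.71165 + 0.08486) = 0.89248.
True dip = arctan(0.89248) = 41.7°, dipping toward ESE (azimuth ≈ 109°).

41.7°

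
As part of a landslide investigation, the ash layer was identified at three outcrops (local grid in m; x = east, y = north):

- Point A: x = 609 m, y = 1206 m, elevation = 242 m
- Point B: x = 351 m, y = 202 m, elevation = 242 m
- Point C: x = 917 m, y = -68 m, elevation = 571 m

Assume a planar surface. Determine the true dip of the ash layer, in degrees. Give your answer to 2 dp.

28.13°

Two edge vectors: Point A→Point B = (-258, -1004, 0), Point A→Point C = (308, -1274, 329).
Normal n = (Point A→Point B) × (Point A→Point C) = (-330316, 84882, 637924).
So ∂z/∂x = −n_x/n_z = 0.51780 and ∂z/∂y = −n_y/n_z = −0.13306.
Gradient magnitude |∇z| = √(a² + b²) = √(0.26812 + 0.01770) = 0.53462.
True dip = arctan(0.53462) = 28.13°, dipping toward WNW (azimuth ≈ 284°).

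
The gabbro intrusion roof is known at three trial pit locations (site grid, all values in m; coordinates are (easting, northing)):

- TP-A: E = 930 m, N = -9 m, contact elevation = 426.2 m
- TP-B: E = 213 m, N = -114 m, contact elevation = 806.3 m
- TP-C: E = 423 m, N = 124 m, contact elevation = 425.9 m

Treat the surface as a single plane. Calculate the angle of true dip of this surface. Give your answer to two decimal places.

Two edge vectors: TP-A→TP-B = (-717, -105, 380.1), TP-A→TP-C = (-507, 133, -0.3).
Normal n = (TP-A→TP-B) × (TP-A→TP-C) = (-50521.8, -192925.8, -148596).
So ∂z/∂E = −n_x/n_z = −0.33999 and ∂z/∂N = −n_y/n_z = −1.29832.
Gradient magnitude |∇z| = √(a² + b²) = √(0.11560 + 1.68565) = 1.34210.
True dip = arctan(1.34210) = 53.31°, dipping toward NNE (azimuth ≈ 015°).

53.31°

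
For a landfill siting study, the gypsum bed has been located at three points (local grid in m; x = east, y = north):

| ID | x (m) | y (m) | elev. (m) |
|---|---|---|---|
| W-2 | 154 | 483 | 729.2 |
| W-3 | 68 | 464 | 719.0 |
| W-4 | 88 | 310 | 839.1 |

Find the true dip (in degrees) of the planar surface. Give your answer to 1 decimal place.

Let the plane be z = a·x + b·y + c.
W-3−W-2: −86a − 19b = −10.2;  W-4−W-2: −66a − 173b = 109.9.
Solving gives a = 0.28279, b = −0.74314.
Gradient magnitude |∇z| = √(a² + b²) = √(0.07997 + 0.55226) = 0.79513.
True dip = arctan(0.79513) = 38.5°, dipping toward NNW (azimuth ≈ 339°).

38.5°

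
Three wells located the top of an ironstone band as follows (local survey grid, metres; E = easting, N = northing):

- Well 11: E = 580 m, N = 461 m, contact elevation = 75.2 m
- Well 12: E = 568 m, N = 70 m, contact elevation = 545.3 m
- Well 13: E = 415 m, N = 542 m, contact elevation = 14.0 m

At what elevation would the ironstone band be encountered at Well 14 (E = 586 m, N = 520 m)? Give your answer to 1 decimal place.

Let the plane be z = a·E + b·N + c.
Well 12−Well 11: −12a − 391b = 470.1;  Well 13−Well 11: −165a + 81b = −61.2.
Solving gives a = −0.21606, b = −1.19567.
Then c = 75.2 − a·580 − b·461 = 751.72.
At (586, 520): z = −126.6 − 621.7 + 751.72 = 3.4 m.

3.4 m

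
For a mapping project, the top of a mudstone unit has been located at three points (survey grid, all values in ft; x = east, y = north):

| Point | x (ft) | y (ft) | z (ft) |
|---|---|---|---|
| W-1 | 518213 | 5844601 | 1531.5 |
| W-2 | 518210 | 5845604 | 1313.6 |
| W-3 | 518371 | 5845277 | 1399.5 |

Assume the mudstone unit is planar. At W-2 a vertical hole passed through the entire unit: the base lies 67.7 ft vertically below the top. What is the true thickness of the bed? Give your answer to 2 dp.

65.89 ft

Let the plane be z = a·x + b·y + c.
W-2−W-1: −3a + 1003b = −217.9;  W-3−W-1: 158a + 676b = −132.
Solving gives a = 0.09286, b = −0.21697.
|∇z| = √(a²+b²) = 0.23601, so dip δ = arctan(0.23601) = 13.28°.
True thickness = vertical thickness × cos δ = 67.7 × cos 13.28° = 65.89 ft.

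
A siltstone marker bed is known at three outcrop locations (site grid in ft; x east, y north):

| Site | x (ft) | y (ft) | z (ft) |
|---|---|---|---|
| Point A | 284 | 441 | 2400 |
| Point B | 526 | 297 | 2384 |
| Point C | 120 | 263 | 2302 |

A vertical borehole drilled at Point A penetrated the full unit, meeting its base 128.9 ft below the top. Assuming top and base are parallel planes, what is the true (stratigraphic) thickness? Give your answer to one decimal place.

118.4 ft

Let the plane be z = a·x + b·y + c.
Point B−Point A: 242a − 144b = −16;  Point C−Point A: −164a − 178b = −98.
Solving gives a = 0.16890, b = 0.39495.
|∇z| = √(a²+b²) = 0.42955, so dip δ = arctan(0.42955) = 23.25°.
True thickness = vertical thickness × cos δ = 128.9 × cos 23.25° = 118.4 ft.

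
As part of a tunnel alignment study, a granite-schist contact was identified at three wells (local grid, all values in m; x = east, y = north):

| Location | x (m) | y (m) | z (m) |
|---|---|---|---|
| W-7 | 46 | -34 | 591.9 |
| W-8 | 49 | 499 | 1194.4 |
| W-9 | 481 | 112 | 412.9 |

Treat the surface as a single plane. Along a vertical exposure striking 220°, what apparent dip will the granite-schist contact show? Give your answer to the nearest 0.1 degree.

19.8°

Two edge vectors: W-7→W-8 = (3, 533, 602.5), W-7→W-9 = (435, 146, -179).
Normal n = (W-7→W-8) × (W-7→W-9) = (-183372, 262624.5, -231417).
So ∂z/∂x = −n_x/n_z = −0.79239 and ∂z/∂y = −n_y/n_z = 1.13485.
Unit vector along 220° is (sin 220°, cos 220°) = (-0.6428, -0.7660).
Slope in that direction = a·(-0.6428) + b·(-0.7660) = −0.36001.
Apparent dip = arctan|0.36001| = 19.8° (true dip is 54.2°, so apparent ≤ true as expected).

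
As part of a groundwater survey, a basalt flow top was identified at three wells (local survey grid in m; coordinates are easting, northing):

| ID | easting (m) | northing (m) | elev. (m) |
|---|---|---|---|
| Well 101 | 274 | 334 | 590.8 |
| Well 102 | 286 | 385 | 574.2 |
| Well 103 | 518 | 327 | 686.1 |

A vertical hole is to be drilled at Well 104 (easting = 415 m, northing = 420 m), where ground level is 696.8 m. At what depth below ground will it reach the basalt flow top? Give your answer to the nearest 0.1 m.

88.3 m

Two edge vectors: Well 101→Well 102 = (12, 51, -16.6), Well 101→Well 103 = (244, -7, 95.3).
Normal n = (Well 101→Well 102) × (Well 101→Well 103) = (4744.1, -5194, -12528).
So ∂z/∂easting = −n_x/n_z = 0.37868 and ∂z/∂northing = −n_y/n_z = −0.41459.
Intercept c from Well 101: 590.8 − 103.76 + 138.47 = 625.52.
At (415, 420): z_contact = 157.15 − 174.13 + 625.52 = 608.54 m.
Depth below ground = 696.8 − 608.54 = 88.3 m.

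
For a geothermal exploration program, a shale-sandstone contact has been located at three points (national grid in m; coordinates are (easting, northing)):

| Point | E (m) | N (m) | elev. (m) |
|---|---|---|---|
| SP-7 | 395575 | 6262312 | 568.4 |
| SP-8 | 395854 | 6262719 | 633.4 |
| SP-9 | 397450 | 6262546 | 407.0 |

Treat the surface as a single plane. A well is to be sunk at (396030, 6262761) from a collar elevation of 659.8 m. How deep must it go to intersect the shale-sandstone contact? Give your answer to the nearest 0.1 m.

36.8 m

Two edge vectors: SP-7→SP-8 = (279, 407, 65), SP-7→SP-9 = (1875, 234, -161.4).
Normal n = (SP-7→SP-8) × (SP-7→SP-9) = (-80899.8, 166905.6, -697839).
So ∂z/∂E = −n_x/n_z = −0.115929032 and ∂z/∂N = −n_y/n_z = 0.239174939.
Intercept c from SP-7: 568.4 + 45858.63 − 1497788.09 = −1451361.06.
At (396030, 6262761): z_contact = −45911.37 + 1497895.48 − 1451361.06 = 623.04 m.
Depth below ground = 659.8 − 623.04 = 36.8 m.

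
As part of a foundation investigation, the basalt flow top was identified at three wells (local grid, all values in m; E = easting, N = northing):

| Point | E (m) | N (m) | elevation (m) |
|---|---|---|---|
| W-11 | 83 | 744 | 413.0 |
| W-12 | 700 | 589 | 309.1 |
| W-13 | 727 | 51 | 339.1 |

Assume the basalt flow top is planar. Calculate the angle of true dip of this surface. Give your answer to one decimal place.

Two edge vectors: W-11→W-12 = (617, -155, -103.9), W-11→W-13 = (644, -693, -73.9).
Normal n = (W-11→W-12) × (W-11→W-13) = (-60548.2, -21315.3, -327761).
So ∂z/∂E = −n_x/n_z = −0.18473 and ∂z/∂N = −n_y/n_z = −0.06503.
Gradient magnitude |∇z| = √(a² + b²) = √(0.03413 + 0.00423) = 0.19585.
True dip = arctan(0.19585) = 11.1°, dipping toward ENE (azimuth ≈ 071°).

11.1°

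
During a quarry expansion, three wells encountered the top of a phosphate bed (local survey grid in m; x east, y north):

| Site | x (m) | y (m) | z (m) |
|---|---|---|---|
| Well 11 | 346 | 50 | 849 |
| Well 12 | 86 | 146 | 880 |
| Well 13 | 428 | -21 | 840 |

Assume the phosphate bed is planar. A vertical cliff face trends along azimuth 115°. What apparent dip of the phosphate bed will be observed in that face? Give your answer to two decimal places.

Two edge vectors: Well 11→Well 12 = (-260, 96, 31), Well 11→Well 13 = (82, -71, -9).
Normal n = (Well 11→Well 12) × (Well 11→Well 13) = (1337, 202, 10588).
So ∂z/∂x = −n_x/n_z = −0.12628 and ∂z/∂y = −n_y/n_z = −0.01908.
Unit vector along 115° is (sin 115°, cos 115°) = (0.9063, -0.4226).
Slope in that direction = a·(0.9063) + b·(-0.4226) = −0.10638.
Apparent dip = arctan|0.10638| = 6.07° (true dip is 7.3°, so apparent ≤ true as expected).

6.07°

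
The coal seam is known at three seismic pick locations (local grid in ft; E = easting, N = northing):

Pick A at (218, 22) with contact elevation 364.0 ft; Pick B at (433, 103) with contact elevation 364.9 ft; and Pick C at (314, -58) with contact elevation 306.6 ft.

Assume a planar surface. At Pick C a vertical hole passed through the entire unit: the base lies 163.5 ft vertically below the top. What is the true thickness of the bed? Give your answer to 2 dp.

Let the plane be z = a·E + b·N + c.
Pick B−Pick A: 215a + 81b = 0.9;  Pick C−Pick A: 96a − 80b = −57.4.
Solving gives a = −0.18327, b = 0.49757.
|∇z| = √(a²+b²) = 0.53025, so dip δ = arctan(0.53025) = 27.93°.
True thickness = vertical thickness × cos δ = 163.5 × cos 27.93° = 144.45 ft.

144.45 ft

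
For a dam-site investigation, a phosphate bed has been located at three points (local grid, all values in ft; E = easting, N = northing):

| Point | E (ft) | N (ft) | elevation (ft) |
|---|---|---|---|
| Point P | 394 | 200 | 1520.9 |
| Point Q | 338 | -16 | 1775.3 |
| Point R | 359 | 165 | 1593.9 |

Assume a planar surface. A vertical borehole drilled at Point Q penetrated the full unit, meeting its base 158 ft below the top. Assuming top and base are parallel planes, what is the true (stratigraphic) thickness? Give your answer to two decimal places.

Let the plane be z = a·E + b·N + c.
Point Q−Point P: −56a − 216b = 254.4;  Point R−Point P: −35a − 35b = 73.
Solving gives a = −1.22571, b = −0.86000.
|∇z| = √(a²+b²) = 1.49732, so dip δ = arctan(1.49732) = 56.26°.
True thickness = vertical thickness × cos δ = 158 × cos 56.26° = 87.75 ft.

87.75 ft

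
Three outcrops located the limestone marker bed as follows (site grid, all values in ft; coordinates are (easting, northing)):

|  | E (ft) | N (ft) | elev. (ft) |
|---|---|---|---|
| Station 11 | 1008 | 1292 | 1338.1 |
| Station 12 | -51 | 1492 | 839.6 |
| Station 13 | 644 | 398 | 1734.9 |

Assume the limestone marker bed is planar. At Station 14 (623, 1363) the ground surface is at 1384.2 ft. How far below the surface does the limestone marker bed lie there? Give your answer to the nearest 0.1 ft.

226.3 ft

Let the plane be z = a·E + b·N + c.
Station 12−Station 11: −1059a + 200b = −498.5;  Station 13−Station 11: −364a − 894b = 396.8.
Solving gives a = 0.359277, b = −0.590131.
Then c = 1338.1 − a·1008 − b·1292 = 1738.40.
At (623, 1363): z_contact = 223.83 − 804.35 + 1738.40 = 1157.88 ft.
Depth below ground = 1384.2 − 1157.88 = 226.3 ft.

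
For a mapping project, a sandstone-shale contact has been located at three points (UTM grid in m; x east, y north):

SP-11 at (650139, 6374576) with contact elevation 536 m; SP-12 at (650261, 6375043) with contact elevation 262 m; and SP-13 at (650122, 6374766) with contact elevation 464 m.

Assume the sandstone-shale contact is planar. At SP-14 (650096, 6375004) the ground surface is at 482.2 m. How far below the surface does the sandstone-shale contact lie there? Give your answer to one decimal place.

Let the plane be z = a·x + b·y + c.
SP-12−SP-11: 122a + 467b = −274;  SP-13−SP-11: −17a + 190b = −72.
Solving gives a = −0.592435490, b = −0.431954754.
Then c = 536 − a·650139 − b·6374576 = 3139229.83.
At (650096, 6375004): z_contact = −385139.94 − 2753713.29 + 3139229.83 = 376.60 m.
Depth below ground = 482.2 − 376.60 = 105.6 m.

105.6 m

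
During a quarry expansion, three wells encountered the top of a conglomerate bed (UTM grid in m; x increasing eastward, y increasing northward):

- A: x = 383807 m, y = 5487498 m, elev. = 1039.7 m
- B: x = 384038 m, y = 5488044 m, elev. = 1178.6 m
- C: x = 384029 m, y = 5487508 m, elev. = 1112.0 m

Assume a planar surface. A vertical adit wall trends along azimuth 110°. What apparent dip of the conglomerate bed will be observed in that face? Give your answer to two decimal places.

14.59°

Let the plane be z = a·x + b·y + c.
B−A: 231a + 546b = 138.9;  C−A: 222a + 10b = 72.3.
Solving gives a = 0.32032, b = 0.11888.
Unit vector along 110° is (sin 110°, cos 110°) = (0.9397, -0.3420).
Slope in that direction = a·(0.9397) + b·(-0.3420) = 0.26035.
Apparent dip = arctan|0.26035| = 14.59° (true dip is 18.9°, so apparent ≤ true as expected).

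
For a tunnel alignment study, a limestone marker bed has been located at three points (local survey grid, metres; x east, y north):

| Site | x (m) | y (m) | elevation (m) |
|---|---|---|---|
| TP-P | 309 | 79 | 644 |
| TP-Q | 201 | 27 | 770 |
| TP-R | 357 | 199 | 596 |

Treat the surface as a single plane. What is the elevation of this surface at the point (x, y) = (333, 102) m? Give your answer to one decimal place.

616.9 m

Two edge vectors: TP-P→TP-Q = (-108, -52, 126), TP-P→TP-R = (48, 120, -48).
Normal n = (TP-P→TP-Q) × (TP-P→TP-R) = (-12624, 864, -10464).
So ∂z/∂x = −n_x/n_z = −1.20642 and ∂z/∂y = −n_y/n_z = 0.08257.
Intercept c from TP-P: 644 + 372.78 − 6.52 = 1010.26.
At (333, 102): z = −401.7 + 8.4 + 1010.26 = 616.9 m.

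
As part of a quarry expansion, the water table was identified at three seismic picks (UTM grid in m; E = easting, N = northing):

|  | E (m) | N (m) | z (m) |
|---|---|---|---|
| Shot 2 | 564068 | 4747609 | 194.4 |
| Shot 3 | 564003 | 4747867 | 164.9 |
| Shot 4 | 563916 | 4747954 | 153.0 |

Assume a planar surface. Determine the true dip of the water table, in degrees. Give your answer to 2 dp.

6.33°

Two edge vectors: Shot 2→Shot 3 = (-65, 258, -29.5), Shot 2→Shot 4 = (-152, 345, -41.4).
Normal n = (Shot 2→Shot 3) × (Shot 2→Shot 4) = (-503.7, 1793, 16791).
So ∂z/∂E = −n_x/n_z = 0.03000 and ∂z/∂N = −n_y/n_z = −0.10678.
Gradient magnitude |∇z| = √(a² + b²) = √(0.00090 + 0.01140) = 0.11092.
True dip = arctan(0.11092) = 6.33°, dipping toward NNW (azimuth ≈ 344°).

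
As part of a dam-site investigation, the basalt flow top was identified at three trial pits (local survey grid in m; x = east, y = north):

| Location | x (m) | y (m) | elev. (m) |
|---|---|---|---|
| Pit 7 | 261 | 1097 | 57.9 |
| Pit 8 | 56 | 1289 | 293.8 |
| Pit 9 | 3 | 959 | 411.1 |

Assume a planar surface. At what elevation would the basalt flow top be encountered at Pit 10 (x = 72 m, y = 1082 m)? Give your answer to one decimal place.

Let the plane be z = a·x + b·y + c.
Pit 8−Pit 7: −205a + 192b = 235.9;  Pit 9−Pit 7: −258a − 138b = 353.2.
Solving gives a = −1.289654, b = −0.148328.
Then c = 57.9 − a·261 − b·1097 = 557.22.
At (72, 1082): z = −92.9 − 160.5 + 557.22 = 303.9 m.

303.9 m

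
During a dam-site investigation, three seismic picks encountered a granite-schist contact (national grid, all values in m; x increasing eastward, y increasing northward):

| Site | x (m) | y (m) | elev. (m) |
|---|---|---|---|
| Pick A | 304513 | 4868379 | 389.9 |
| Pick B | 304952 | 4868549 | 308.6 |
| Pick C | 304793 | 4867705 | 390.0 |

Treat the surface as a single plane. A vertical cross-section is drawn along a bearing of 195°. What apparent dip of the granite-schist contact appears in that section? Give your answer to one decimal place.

Two edge vectors: Pick A→Pick B = (439, 170, -81.3), Pick A→Pick C = (280, -674, 0.1).
Normal n = (Pick A→Pick B) × (Pick A→Pick C) = (-54779.2, -22807.9, -343486).
So ∂z/∂x = −n_x/n_z = −0.15948 and ∂z/∂y = −n_y/n_z = −0.06640.
Unit vector along 195° is (sin 195°, cos 195°) = (-0.2588, -0.9659).
Slope in that direction = a·(-0.2588) + b·(-0.9659) = 0.10542.
Apparent dip = arctan|0.10542| = 6.0° (true dip is 9.8°, so apparent ≤ true as expected).

6.0°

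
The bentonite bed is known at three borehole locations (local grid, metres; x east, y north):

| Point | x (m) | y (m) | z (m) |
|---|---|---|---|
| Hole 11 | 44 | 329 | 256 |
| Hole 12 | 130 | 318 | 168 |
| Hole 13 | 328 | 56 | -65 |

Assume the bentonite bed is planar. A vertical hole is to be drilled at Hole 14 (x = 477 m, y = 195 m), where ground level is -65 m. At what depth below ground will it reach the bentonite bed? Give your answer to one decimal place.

Two edge vectors: Hole 11→Hole 12 = (86, -11, -88), Hole 11→Hole 13 = (284, -273, -321).
Normal n = (Hole 11→Hole 12) × (Hole 11→Hole 13) = (-20493, 2614, -20354).
So ∂z/∂x = −n_x/n_z = −1.00683 and ∂z/∂y = −n_y/n_z = 0.12843.
Intercept c from Hole 11: 256 + 44.30 − 42.25 = 258.05.
At (477, 195): z_contact = −480.26 + 25.04 + 258.05 = -197.17 m.
Depth below ground = -65 − (-197.17) = 132.2 m.

132.2 m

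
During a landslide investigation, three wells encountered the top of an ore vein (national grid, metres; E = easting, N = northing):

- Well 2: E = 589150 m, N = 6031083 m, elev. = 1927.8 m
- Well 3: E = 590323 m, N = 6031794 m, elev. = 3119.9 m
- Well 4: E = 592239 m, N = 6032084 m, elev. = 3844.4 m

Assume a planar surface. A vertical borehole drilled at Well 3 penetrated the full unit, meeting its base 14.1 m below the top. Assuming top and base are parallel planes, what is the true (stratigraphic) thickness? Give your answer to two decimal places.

8.15 m

Let the plane be z = a·E + b·N + c.
Well 3−Well 2: 1173a + 711b = 1192.1;  Well 4−Well 2: 3089a + 1001b = 1916.6.
Solving gives a = 0.16575, b = 1.40321.
|∇z| = √(a²+b²) = 1.41296, so dip δ = arctan(1.41296) = 54.71°.
True thickness = vertical thickness × cos δ = 14.1 × cos 54.71° = 8.15 m.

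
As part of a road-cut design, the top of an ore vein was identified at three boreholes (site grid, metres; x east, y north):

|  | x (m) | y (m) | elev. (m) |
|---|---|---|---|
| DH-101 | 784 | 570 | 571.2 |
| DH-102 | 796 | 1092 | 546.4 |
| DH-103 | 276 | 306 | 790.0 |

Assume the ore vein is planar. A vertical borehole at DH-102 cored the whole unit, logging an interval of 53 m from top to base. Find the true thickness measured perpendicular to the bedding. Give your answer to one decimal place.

Let the plane be z = a·x + b·y + c.
DH-102−DH-101: 12a + 522b = −24.8;  DH-103−DH-101: −508a − 264b = 218.8.
Solving gives a = −0.41093, b = −0.03806.
|∇z| = √(a²+b²) = 0.41269, so dip δ = arctan(0.41269) = 22.43°.
True thickness = vertical thickness × cos δ = 53 × cos 22.43° = 49.0 m.

49.0 m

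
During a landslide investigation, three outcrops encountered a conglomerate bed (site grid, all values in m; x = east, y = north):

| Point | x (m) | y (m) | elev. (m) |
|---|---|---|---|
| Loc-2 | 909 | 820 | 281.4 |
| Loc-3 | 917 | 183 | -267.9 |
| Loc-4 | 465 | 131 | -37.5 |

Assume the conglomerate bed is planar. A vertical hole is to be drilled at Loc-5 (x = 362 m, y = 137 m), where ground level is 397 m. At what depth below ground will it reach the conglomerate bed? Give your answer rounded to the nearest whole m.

Let the plane be z = a·x + b·y + c.
Loc-3−Loc-2: 8a − 637b = −549.3;  Loc-4−Loc-2: −444a − 689b = −318.9.
Solving gives a = −0.60806, b = 0.85469.
Then c = 281.4 − a·909 − b·820 = 133.28.
At (362, 137): z_contact = −220.1 + 117.1 + 133.28 = 30.3 m.
Depth below ground = 397 − 30.3 = 367 m.

367 m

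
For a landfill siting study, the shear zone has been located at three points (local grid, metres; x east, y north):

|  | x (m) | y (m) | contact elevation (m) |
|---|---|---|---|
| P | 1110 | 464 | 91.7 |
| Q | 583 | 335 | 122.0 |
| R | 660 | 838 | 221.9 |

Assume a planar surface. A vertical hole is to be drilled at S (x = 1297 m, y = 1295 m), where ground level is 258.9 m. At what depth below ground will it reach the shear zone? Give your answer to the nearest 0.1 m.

Let the plane be z = a·x + b·y + c.
Q−P: −527a − 129b = 30.3;  R−P: −450a + 374b = 130.2.
Solving gives a = −0.110242, b = 0.215484.
Then c = 91.7 − a·1110 − b·464 = 114.08.
At (1297, 1295): z_contact = −142.98 + 279.05 + 114.08 = 250.15 m.
Depth below ground = 258.9 − 250.15 = 8.7 m.

8.7 m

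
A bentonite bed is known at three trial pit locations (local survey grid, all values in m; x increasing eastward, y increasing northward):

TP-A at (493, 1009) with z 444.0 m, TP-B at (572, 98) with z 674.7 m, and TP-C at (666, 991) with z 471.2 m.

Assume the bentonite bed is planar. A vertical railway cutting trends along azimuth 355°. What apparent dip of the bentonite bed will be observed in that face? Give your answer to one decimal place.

Let the plane be z = a·x + b·y + c.
TP-B−TP-A: 79a − 911b = 230.7;  TP-C−TP-A: 173a − 18b = 27.2.
Solving gives a = 0.13207, b = −0.24179.
Unit vector along 355° is (sin 355°, cos 355°) = (-0.0872, 0.9962).
Slope in that direction = a·(-0.0872) + b·(0.9962) = −0.25238.
Apparent dip = arctan|0.25238| = 14.2° (true dip is 15.4°, so apparent ≤ true as expected).

14.2°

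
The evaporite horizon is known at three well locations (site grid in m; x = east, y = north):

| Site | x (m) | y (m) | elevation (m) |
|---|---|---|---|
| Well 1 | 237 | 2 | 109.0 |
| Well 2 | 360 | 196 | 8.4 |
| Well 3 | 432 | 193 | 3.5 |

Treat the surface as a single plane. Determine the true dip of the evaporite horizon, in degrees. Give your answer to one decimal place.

Two edge vectors: Well 1→Well 2 = (123, 194, -100.6), Well 1→Well 3 = (195, 191, -105.5).
Normal n = (Well 1→Well 2) × (Well 1→Well 3) = (-1252.4, -6640.5, -14337).
So ∂z/∂x = −n_x/n_z = −0.08735 and ∂z/∂y = −n_y/n_z = −0.46317.
Gradient magnitude |∇z| = √(a² + b²) = √(0.00763 + 0.21453) = 0.47134.
True dip = arctan(0.47134) = 25.2°, dipping toward N (azimuth ≈ 011°).

25.2°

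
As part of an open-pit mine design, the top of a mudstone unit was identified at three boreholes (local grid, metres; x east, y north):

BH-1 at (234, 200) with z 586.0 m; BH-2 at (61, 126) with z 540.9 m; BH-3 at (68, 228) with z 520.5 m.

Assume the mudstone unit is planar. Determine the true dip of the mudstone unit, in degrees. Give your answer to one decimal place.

Let the plane be z = a·x + b·y + c.
BH-2−BH-1: −173a − 74b = −45.1;  BH-3−BH-1: −166a + 28b = −65.5.
Solving gives a = 0.35671, b = −0.22448.
Gradient magnitude |∇z| = √(a² + b²) = √(0.12724 + 0.05039) = 0.42147.
True dip = arctan(0.42147) = 22.9°, dipping toward WNW (azimuth ≈ 302°).

22.9°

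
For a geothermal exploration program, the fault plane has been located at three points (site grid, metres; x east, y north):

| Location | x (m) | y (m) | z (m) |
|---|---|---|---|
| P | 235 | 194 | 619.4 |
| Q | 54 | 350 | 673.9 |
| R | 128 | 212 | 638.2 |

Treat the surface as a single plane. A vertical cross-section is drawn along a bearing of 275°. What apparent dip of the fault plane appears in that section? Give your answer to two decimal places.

Let the plane be z = a·x + b·y + c.
Q−P: −181a + 156b = 54.5;  R−P: −107a + 18b = 18.8.
Solving gives a = −0.14529, b = 0.18079.
Unit vector along 275° is (sin 275°, cos 275°) = (-0.9962, 0.0872).
Slope in that direction = a·(-0.9962) + b·(0.0872) = 0.16049.
Apparent dip = arctan|0.16049| = 9.12° (true dip is 13.1°, so apparent ≤ true as expected).

9.12°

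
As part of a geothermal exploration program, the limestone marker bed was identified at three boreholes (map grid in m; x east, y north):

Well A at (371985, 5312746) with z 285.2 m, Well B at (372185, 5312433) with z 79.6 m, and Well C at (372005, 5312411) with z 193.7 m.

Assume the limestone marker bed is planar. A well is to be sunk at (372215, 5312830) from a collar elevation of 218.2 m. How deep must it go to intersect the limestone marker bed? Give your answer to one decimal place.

65.7 m

Let the plane be z = a·x + b·y + c.
Well B−Well A: 200a − 313b = −205.6;  Well C−Well A: 20a − 335b = −91.5.
Solving gives a = −0.662438261, b = 0.233585775.
Then c = 285.2 − a·371985 − b·5312746 = −994279.60.
At (372215, 5312830): z_contact = −246569.46 + 1241001.52 − 994279.60 = 152.46 m.
Depth below ground = 218.2 − 152.46 = 65.7 m.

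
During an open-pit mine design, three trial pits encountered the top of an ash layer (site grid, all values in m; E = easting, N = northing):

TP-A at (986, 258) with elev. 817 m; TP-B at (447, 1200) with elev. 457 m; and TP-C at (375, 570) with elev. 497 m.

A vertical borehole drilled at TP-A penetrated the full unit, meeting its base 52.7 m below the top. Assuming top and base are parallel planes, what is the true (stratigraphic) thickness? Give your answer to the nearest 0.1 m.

Two edge vectors: TP-A→TP-B = (-539, 942, -360), TP-A→TP-C = (-611, 312, -320).
Normal n = (TP-A→TP-B) × (TP-A→TP-C) = (-189120, 47480, 407394).
So ∂z/∂E = −n_x/n_z = 0.46422 and ∂z/∂N = −n_y/n_z = −0.11655.
|∇z| = √(a²+b²) = 0.47863, so dip δ = arctan(0.47863) = 25.58°.
True thickness = vertical thickness × cos δ = 52.7 × cos 25.58° = 47.5 m.

47.5 m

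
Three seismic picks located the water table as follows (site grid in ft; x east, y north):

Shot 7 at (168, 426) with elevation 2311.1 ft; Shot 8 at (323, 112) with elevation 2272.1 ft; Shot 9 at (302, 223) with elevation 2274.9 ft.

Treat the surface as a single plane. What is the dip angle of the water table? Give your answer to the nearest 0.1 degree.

Let the plane be z = a·x + b·y + c.
Shot 8−Shot 7: 155a − 314b = −39;  Shot 9−Shot 7: 134a − 203b = −36.2.
Solving gives a = −0.32512, b = −0.03628.
Gradient magnitude |∇z| = √(a² + b²) = √(0.10570 + 0.00132) = 0.32713.
True dip = arctan(0.32713) = 18.1°, dipping toward E (azimuth ≈ 084°).

18.1°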